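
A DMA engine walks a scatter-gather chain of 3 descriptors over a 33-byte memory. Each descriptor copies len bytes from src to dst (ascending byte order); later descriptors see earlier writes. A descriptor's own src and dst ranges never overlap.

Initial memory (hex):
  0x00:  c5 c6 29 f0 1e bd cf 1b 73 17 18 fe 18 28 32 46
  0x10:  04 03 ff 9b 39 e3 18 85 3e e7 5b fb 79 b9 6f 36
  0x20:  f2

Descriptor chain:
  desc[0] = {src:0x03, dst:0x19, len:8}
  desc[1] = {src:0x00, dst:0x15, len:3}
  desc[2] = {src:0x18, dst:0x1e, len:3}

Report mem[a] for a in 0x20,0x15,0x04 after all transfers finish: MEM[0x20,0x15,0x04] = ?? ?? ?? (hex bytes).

MEM[0x20,0x15,0x04] = 1e c5 1e

[0] 0x03->0x19 len=8 : f0 1e bd cf 1b 73 17 18
[1] 0x00->0x15 len=3 : c5 c6 29
[2] 0x18->0x1e len=3 : 3e f0 1e
query mem[0x20]=0x1e, mem[0x15]=0xc5, mem[0x04]=0x1e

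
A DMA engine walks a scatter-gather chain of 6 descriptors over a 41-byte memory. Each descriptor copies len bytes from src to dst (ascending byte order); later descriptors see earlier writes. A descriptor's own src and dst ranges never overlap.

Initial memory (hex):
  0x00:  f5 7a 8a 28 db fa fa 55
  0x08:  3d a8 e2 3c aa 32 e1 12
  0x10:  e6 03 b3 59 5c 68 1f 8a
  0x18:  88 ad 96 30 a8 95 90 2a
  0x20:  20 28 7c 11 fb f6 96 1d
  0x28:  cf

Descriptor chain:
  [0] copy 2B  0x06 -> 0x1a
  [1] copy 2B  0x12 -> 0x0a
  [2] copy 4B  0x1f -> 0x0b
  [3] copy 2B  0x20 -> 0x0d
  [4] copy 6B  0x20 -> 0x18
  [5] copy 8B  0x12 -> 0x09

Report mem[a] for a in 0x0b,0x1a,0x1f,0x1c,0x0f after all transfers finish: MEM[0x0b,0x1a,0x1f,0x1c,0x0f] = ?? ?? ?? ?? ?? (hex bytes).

MEM[0x0b,0x1a,0x1f,0x1c,0x0f] = 5c 7c 2a fb 20

#0 dst[0x1a+2] := {0xfa,0x55}
#1 dst[0x0a+2] := {0xb3,0x59}
#2 dst[0x0b+4] := {0x2a,0x20,0x28,0x7c}
#3 dst[0x0d+2] := {0x20,0x28}
#4 dst[0x18+6] := {0x20,0x28,0x7c,0x11,0xfb,0xf6}
#5 dst[0x09+8] := {0xb3,0x59,0x5c,0x68,0x1f,0x8a,0x20,0x28}
query mem[0x0b]=0x5c, mem[0x1a]=0x7c, mem[0x1f]=0x2a, mem[0x1c]=0xfb, mem[0x0f]=0x20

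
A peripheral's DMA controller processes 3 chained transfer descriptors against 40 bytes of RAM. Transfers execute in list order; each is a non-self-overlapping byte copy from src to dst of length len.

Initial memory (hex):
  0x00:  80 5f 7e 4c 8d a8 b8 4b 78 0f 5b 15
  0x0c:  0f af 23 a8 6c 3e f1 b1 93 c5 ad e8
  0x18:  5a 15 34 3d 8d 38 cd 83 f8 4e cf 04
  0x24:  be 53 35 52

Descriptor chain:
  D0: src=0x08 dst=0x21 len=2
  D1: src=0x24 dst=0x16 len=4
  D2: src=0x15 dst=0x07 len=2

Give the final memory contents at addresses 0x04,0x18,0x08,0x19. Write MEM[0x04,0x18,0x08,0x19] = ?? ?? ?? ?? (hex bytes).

D0: mem[0x21..0x22] <- [78 0f]
D1: mem[0x16..0x19] <- [be 53 35 52]
D2: mem[0x07..0x08] <- [c5 be]
query mem[0x04]=0x8d, mem[0x18]=0x35, mem[0x08]=0xbe, mem[0x19]=0x52

MEM[0x04,0x18,0x08,0x19] = 8d 35 be 52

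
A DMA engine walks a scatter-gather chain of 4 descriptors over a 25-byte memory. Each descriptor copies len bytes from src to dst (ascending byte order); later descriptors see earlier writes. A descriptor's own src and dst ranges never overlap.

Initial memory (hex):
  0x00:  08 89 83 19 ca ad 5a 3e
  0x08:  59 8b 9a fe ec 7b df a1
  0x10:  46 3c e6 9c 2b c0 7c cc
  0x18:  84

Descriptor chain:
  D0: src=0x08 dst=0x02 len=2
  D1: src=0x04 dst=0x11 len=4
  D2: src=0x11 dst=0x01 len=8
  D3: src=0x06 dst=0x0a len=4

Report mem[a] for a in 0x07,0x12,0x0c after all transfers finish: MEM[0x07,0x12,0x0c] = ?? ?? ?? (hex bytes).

#0 dst[0x02+2] := {0x59,0x8b}
#1 dst[0x11+4] := {0xca,0xad,0x5a,0x3e}
#2 dst[0x01+8] := {0xca,0xad,0x5a,0x3e,0xc0,0x7c,0xcc,0x84}
#3 dst[0x0a+4] := {0x7c,0xcc,0x84,0x8b}
query mem[0x07]=0xcc, mem[0x12]=0xad, mem[0x0c]=0x84

MEM[0x07,0x12,0x0c] = cc ad 84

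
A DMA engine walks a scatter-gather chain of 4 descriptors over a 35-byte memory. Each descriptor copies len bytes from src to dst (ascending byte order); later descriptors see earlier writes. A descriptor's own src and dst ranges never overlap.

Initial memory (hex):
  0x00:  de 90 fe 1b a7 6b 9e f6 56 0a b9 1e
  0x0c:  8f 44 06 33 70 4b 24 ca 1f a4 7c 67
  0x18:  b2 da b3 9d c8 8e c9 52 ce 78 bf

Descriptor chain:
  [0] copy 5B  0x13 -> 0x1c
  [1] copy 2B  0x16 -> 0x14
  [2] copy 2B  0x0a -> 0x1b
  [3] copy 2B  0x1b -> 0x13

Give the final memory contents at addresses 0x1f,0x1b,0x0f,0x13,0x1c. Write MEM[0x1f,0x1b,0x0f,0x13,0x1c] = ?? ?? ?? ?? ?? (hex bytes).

#0 dst[0x1c+5] := {0xca,0x1f,0xa4,0x7c,0x67}
#1 dst[0x14+2] := {0x7c,0x67}
#2 dst[0x1b+2] := {0xb9,0x1e}
#3 dst[0x13+2] := {0xb9,0x1e}
query mem[0x1f]=0x7c, mem[0x1b]=0xb9, mem[0x0f]=0x33, mem[0x13]=0xb9, mem[0x1c]=0x1e

MEM[0x1f,0x1b,0x0f,0x13,0x1c] = 7c b9 33 b9 1e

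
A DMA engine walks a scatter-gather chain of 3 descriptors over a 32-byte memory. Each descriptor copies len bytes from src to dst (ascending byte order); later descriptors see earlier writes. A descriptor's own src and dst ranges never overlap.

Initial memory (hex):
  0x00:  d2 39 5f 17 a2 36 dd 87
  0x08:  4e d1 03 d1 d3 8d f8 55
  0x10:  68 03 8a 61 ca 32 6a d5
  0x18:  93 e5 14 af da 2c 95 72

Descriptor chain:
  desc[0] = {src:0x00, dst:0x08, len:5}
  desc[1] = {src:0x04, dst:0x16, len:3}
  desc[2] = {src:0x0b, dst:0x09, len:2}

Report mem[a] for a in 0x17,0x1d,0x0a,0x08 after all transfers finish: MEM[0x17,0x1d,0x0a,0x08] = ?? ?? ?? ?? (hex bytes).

MEM[0x17,0x1d,0x0a,0x08] = 36 2c a2 d2

  after D0: wrote 5B at 0x08 = d2395f17a2
  after D1: wrote 3B at 0x16 = a236dd
  after D2: wrote 2B at 0x09 = 17a2
query mem[0x17]=0x36, mem[0x1d]=0x2c, mem[0x0a]=0xa2, mem[0x08]=0xd2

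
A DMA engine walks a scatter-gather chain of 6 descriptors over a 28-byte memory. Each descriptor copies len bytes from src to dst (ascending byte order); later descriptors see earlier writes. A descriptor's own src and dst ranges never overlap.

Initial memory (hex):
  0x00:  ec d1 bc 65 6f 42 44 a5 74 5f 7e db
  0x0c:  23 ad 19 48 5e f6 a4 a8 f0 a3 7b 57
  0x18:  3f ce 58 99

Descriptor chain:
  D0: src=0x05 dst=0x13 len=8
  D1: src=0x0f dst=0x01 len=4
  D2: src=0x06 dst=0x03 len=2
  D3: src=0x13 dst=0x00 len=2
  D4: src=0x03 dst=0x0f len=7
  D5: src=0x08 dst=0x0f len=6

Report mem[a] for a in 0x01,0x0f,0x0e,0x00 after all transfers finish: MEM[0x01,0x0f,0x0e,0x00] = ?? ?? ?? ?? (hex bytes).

MEM[0x01,0x0f,0x0e,0x00] = 44 74 19 42

#0 dst[0x13+8] := {0x42,0x44,0xa5,0x74,0x5f,0x7e,0xdb,0x23}
#1 dst[0x01+4] := {0x48,0x5e,0xf6,0xa4}
#2 dst[0x03+2] := {0x44,0xa5}
#3 dst[0x00+2] := {0x42,0x44}
#4 dst[0x0f+7] := {0x44,0xa5,0x42,0x44,0xa5,0x74,0x5f}
#5 dst[0x0f+6] := {0x74,0x5f,0x7e,0xdb,0x23,0xad}
query mem[0x01]=0x44, mem[0x0f]=0x74, mem[0x0e]=0x19, mem[0x00]=0x42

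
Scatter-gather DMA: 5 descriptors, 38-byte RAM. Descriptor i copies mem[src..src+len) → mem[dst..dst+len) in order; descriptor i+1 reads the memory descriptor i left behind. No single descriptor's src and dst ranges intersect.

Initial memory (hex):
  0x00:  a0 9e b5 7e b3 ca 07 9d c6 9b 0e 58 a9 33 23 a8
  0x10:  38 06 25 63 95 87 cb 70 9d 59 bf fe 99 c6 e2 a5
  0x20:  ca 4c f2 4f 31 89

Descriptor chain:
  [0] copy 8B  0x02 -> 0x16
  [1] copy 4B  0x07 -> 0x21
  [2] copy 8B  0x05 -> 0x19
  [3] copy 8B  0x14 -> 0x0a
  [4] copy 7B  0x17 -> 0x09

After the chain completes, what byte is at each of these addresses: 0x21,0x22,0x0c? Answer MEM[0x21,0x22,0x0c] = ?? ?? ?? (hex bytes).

D0: mem[0x16..0x1d] <- [b5 7e b3 ca 07 9d c6 9b]
D1: mem[0x21..0x24] <- [9d c6 9b 0e]
D2: mem[0x19..0x20] <- [ca 07 9d c6 9b 0e 58 a9]
D3: mem[0x0a..0x11] <- [95 87 b5 7e b3 ca 07 9d]
D4: mem[0x09..0x0f] <- [7e b3 ca 07 9d c6 9b]
query mem[0x21]=0x9d, mem[0x22]=0xc6, mem[0x0c]=0x07

MEM[0x21,0x22,0x0c] = 9d c6 07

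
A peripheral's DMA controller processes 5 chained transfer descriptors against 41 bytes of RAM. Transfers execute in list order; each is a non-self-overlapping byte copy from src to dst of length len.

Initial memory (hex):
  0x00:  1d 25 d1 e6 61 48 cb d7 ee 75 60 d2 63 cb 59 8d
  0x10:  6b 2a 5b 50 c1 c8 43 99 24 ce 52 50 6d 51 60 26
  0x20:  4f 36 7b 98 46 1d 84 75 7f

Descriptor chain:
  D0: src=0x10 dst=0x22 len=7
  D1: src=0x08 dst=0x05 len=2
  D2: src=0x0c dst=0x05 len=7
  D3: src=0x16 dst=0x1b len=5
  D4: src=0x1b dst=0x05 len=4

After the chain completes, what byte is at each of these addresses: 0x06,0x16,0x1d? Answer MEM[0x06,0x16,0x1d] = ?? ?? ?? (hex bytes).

MEM[0x06,0x16,0x1d] = 99 43 24

  after D0: wrote 7B at 0x22 = 6b2a5b50c1c843
  after D1: wrote 2B at 0x05 = ee75
  after D2: wrote 7B at 0x05 = 63cb598d6b2a5b
  after D3: wrote 5B at 0x1b = 439924ce52
  after D4: wrote 4B at 0x05 = 439924ce
query mem[0x06]=0x99, mem[0x16]=0x43, mem[0x1d]=0x24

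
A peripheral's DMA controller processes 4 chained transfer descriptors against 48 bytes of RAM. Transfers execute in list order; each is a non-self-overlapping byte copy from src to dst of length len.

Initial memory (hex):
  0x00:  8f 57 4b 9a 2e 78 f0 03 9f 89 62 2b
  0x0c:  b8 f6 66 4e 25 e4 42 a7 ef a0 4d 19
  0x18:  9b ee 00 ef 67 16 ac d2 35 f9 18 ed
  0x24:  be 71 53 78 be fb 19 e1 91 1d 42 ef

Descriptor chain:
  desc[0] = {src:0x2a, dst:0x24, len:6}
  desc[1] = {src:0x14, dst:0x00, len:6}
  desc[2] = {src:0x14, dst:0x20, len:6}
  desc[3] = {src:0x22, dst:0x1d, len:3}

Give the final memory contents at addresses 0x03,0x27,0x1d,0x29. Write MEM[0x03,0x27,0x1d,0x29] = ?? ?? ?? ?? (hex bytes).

MEM[0x03,0x27,0x1d,0x29] = 19 1d 4d ef

  after D0: wrote 6B at 0x24 = 19e1911d42ef
  after D1: wrote 6B at 0x00 = efa04d199bee
  after D2: wrote 6B at 0x20 = efa04d199bee
  after D3: wrote 3B at 0x1d = 4d199b
query mem[0x03]=0x19, mem[0x27]=0x1d, mem[0x1d]=0x4d, mem[0x29]=0xef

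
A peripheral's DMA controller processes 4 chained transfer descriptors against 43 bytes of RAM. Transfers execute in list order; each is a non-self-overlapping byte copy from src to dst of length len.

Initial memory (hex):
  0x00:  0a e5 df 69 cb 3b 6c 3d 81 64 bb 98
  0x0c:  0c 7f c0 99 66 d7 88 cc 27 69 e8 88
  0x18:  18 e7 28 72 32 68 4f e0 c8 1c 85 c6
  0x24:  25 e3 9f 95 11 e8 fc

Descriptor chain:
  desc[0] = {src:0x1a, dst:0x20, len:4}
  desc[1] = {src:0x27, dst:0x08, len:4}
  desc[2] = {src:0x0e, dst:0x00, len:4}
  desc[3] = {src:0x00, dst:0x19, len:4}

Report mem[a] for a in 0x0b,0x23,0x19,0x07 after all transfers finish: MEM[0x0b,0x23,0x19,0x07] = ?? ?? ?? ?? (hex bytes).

[0] 0x1a->0x20 len=4 : 28 72 32 68
[1] 0x27->0x08 len=4 : 95 11 e8 fc
[2] 0x0e->0x00 len=4 : c0 99 66 d7
[3] 0x00->0x19 len=4 : c0 99 66 d7
query mem[0x0b]=0xfc, mem[0x23]=0x68, mem[0x19]=0xc0, mem[0x07]=0x3d

MEM[0x0b,0x23,0x19,0x07] = fc 68 c0 3d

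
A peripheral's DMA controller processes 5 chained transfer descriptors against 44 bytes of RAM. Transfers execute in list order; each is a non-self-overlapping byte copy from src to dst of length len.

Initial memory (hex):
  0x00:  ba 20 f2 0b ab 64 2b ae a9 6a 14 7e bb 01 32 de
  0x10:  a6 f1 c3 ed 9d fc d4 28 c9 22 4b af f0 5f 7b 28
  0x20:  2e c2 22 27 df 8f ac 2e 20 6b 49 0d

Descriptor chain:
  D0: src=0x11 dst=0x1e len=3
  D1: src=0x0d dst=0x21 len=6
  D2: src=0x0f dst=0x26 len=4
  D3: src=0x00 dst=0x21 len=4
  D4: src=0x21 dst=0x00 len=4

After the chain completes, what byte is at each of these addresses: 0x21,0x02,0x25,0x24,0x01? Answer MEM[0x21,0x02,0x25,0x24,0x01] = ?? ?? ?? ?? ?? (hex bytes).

MEM[0x21,0x02,0x25,0x24,0x01] = ba f2 f1 0b 20

#0 dst[0x1e+3] := {0xf1,0xc3,0xed}
#1 dst[0x21+6] := {0x01,0x32,0xde,0xa6,0xf1,0xc3}
#2 dst[0x26+4] := {0xde,0xa6,0xf1,0xc3}
#3 dst[0x21+4] := {0xba,0x20,0xf2,0x0b}
#4 dst[0x00+4] := {0xba,0x20,0xf2,0x0b}
query mem[0x21]=0xba, mem[0x02]=0xf2, mem[0x25]=0xf1, mem[0x24]=0x0b, mem[0x01]=0x20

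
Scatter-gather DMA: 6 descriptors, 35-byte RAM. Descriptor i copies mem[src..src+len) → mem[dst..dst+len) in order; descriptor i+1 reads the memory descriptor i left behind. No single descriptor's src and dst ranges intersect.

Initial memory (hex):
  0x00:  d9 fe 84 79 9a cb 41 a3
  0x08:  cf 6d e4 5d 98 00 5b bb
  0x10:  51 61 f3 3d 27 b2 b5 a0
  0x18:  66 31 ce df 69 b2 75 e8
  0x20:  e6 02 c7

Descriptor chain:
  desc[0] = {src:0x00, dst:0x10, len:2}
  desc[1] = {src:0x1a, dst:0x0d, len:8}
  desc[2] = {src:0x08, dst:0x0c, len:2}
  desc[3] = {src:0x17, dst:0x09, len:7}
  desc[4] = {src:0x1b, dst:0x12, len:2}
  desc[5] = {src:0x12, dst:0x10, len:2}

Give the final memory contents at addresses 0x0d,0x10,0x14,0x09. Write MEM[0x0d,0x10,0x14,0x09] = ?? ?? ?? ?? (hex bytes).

[0] 0x00->0x10 len=2 : d9 fe
[1] 0x1a->0x0d len=8 : ce df 69 b2 75 e8 e6 02
[2] 0x08->0x0c len=2 : cf 6d
[3] 0x17->0x09 len=7 : a0 66 31 ce df 69 b2
[4] 0x1b->0x12 len=2 : df 69
[5] 0x12->0x10 len=2 : df 69
query mem[0x0d]=0xdf, mem[0x10]=0xdf, mem[0x14]=0x02, mem[0x09]=0xa0

MEM[0x0d,0x10,0x14,0x09] = df df 02 a0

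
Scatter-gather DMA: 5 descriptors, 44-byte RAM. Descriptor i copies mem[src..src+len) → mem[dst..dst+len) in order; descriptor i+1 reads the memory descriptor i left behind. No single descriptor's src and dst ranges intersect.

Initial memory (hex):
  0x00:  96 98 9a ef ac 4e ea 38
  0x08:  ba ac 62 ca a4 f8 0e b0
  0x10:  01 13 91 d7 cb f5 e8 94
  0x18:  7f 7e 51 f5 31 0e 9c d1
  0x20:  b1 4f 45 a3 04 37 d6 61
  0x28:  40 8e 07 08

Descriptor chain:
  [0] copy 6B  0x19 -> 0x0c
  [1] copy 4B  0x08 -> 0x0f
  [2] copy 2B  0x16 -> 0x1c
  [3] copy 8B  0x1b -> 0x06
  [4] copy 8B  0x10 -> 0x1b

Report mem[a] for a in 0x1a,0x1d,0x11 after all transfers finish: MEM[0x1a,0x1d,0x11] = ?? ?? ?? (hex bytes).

MEM[0x1a,0x1d,0x11] = 51 ca 62

D0: mem[0x0c..0x11] <- [7e 51 f5 31 0e 9c]
D1: mem[0x0f..0x12] <- [ba ac 62 ca]
D2: mem[0x1c..0x1d] <- [e8 94]
D3: mem[0x06..0x0d] <- [f5 e8 94 9c d1 b1 4f 45]
D4: mem[0x1b..0x22] <- [ac 62 ca d7 cb f5 e8 94]
query mem[0x1a]=0x51, mem[0x1d]=0xca, mem[0x11]=0x62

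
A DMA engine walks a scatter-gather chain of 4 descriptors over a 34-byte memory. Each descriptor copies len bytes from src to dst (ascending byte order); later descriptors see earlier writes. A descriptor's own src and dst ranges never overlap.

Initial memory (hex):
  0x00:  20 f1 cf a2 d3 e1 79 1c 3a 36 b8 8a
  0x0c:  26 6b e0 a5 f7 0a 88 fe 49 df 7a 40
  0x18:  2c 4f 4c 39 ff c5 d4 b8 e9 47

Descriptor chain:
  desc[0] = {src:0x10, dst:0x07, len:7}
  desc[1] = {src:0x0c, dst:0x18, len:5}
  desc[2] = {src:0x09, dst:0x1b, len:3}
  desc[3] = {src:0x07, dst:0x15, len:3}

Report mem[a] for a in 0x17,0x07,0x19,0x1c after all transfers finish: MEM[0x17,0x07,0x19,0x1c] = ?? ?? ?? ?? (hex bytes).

MEM[0x17,0x07,0x19,0x1c] = 88 f7 7a fe

D0: mem[0x07..0x0d] <- [f7 0a 88 fe 49 df 7a]
D1: mem[0x18..0x1c] <- [df 7a e0 a5 f7]
D2: mem[0x1b..0x1d] <- [88 fe 49]
D3: mem[0x15..0x17] <- [f7 0a 88]
query mem[0x17]=0x88, mem[0x07]=0xf7, mem[0x19]=0x7a, mem[0x1c]=0xfe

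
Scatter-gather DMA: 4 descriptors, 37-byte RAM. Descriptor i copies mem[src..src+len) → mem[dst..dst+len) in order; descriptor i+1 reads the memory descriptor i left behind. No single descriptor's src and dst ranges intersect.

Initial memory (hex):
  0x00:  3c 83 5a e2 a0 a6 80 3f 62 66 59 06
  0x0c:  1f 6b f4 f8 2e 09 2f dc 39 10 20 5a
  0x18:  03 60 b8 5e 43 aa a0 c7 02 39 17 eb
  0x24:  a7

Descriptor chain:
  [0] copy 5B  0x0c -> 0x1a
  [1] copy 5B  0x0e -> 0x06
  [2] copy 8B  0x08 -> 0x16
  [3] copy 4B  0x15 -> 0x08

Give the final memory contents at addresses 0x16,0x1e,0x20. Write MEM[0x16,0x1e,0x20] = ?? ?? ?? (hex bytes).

MEM[0x16,0x1e,0x20] = 2e 2e 02

[0] 0x0c->0x1a len=5 : 1f 6b f4 f8 2e
[1] 0x0e->0x06 len=5 : f4 f8 2e 09 2f
[2] 0x08->0x16 len=8 : 2e 09 2f 06 1f 6b f4 f8
[3] 0x15->0x08 len=4 : 10 2e 09 2f
query mem[0x16]=0x2e, mem[0x1e]=0x2e, mem[0x20]=0x02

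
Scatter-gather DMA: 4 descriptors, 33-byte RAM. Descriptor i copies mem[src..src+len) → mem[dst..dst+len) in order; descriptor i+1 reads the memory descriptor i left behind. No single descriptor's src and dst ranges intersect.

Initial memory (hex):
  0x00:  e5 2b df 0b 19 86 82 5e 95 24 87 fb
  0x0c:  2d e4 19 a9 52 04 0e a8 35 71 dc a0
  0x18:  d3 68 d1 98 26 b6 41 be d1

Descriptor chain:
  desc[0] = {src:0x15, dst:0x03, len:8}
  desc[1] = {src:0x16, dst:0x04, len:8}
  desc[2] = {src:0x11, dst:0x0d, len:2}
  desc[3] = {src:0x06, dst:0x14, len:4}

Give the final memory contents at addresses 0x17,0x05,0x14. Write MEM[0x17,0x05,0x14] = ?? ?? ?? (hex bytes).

D0: mem[0x03..0x0a] <- [71 dc a0 d3 68 d1 98 26]
D1: mem[0x04..0x0b] <- [dc a0 d3 68 d1 98 26 b6]
D2: mem[0x0d..0x0e] <- [04 0e]
D3: mem[0x14..0x17] <- [d3 68 d1 98]
query mem[0x17]=0x98, mem[0x05]=0xa0, mem[0x14]=0xd3

MEM[0x17,0x05,0x14] = 98 a0 d3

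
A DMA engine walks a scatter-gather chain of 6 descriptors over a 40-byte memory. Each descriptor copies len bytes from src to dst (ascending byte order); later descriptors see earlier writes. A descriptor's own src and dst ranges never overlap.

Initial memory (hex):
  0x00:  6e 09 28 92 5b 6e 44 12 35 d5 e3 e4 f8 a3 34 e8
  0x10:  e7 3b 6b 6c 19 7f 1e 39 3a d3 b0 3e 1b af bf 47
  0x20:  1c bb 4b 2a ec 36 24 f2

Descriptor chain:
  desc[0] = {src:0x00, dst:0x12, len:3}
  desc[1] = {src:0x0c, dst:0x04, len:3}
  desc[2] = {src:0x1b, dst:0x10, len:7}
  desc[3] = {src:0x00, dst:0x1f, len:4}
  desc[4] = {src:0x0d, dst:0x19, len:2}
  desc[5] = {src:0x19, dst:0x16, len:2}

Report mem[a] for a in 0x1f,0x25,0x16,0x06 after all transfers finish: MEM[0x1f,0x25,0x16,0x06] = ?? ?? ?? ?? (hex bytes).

MEM[0x1f,0x25,0x16,0x06] = 6e 36 a3 34

D0: mem[0x12..0x14] <- [6e 09 28]
D1: mem[0x04..0x06] <- [f8 a3 34]
D2: mem[0x10..0x16] <- [3e 1b af bf 47 1c bb]
D3: mem[0x1f..0x22] <- [6e 09 28 92]
D4: mem[0x19..0x1a] <- [a3 34]
D5: mem[0x16..0x17] <- [a3 34]
query mem[0x1f]=0x6e, mem[0x25]=0x36, mem[0x16]=0xa3, mem[0x06]=0x34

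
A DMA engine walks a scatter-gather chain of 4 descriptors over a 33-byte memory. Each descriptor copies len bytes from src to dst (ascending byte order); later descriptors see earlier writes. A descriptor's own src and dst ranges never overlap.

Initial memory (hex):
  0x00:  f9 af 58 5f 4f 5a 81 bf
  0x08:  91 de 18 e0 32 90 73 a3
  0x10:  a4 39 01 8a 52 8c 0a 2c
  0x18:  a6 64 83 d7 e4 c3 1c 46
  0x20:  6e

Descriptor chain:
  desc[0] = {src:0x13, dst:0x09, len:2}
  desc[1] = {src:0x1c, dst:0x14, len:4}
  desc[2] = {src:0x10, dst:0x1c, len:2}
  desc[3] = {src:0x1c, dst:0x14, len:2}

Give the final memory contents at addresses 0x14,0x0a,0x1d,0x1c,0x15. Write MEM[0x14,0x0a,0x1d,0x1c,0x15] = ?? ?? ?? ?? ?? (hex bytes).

MEM[0x14,0x0a,0x1d,0x1c,0x15] = a4 52 39 a4 39

D0: mem[0x09..0x0a] <- [8a 52]
D1: mem[0x14..0x17] <- [e4 c3 1c 46]
D2: mem[0x1c..0x1d] <- [a4 39]
D3: mem[0x14..0x15] <- [a4 39]
query mem[0x14]=0xa4, mem[0x0a]=0x52, mem[0x1d]=0x39, mem[0x1c]=0xa4, mem[0x15]=0x39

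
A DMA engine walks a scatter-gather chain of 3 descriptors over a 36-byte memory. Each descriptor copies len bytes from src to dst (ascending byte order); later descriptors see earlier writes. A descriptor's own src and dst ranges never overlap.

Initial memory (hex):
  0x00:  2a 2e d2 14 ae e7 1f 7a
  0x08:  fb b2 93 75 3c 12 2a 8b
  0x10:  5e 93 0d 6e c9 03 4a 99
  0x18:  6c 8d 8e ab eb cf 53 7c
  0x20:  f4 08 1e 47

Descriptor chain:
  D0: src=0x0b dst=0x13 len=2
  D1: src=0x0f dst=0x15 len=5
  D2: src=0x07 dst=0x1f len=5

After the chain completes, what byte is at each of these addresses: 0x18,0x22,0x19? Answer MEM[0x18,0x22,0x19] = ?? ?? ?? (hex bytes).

[0] 0x0b->0x13 len=2 : 75 3c
[1] 0x0f->0x15 len=5 : 8b 5e 93 0d 75
[2] 0x07->0x1f len=5 : 7a fb b2 93 75
query mem[0x18]=0x0d, mem[0x22]=0x93, mem[0x19]=0x75

MEM[0x18,0x22,0x19] = 0d 93 75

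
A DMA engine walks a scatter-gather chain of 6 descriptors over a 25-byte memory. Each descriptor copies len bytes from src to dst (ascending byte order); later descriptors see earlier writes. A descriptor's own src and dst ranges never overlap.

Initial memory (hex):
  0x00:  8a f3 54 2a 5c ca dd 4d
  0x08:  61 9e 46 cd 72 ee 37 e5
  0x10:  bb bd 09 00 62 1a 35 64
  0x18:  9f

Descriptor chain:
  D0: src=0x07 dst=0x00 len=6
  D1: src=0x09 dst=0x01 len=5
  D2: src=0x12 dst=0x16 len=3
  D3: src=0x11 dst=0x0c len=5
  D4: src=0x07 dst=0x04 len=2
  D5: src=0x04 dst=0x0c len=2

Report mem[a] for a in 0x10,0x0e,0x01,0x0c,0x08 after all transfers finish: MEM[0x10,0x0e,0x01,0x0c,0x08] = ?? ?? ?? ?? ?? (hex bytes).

MEM[0x10,0x0e,0x01,0x0c,0x08] = 1a 00 9e 4d 61

  after D0: wrote 6B at 0x00 = 4d619e46cd72
  after D1: wrote 5B at 0x01 = 9e46cd72ee
  after D2: wrote 3B at 0x16 = 090062
  after D3: wrote 5B at 0x0c = bd0900621a
  after D4: wrote 2B at 0x04 = 4d61
  after D5: wrote 2B at 0x0c = 4d61
query mem[0x10]=0x1a, mem[0x0e]=0x00, mem[0x01]=0x9e, mem[0x0c]=0x4d, mem[0x08]=0x61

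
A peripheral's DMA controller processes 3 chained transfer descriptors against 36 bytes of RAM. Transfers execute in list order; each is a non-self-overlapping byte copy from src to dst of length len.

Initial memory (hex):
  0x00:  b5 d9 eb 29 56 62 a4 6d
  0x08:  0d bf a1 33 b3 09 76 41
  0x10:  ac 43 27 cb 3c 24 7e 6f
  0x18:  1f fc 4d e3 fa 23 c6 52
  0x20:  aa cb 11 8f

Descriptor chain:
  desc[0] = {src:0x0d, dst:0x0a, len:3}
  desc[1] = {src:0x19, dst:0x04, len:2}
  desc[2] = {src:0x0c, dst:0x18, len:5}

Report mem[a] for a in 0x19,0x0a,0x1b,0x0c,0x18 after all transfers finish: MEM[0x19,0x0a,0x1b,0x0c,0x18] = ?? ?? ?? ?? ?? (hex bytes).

MEM[0x19,0x0a,0x1b,0x0c,0x18] = 09 09 41 41 41

#0 dst[0x0a+3] := {0x09,0x76,0x41}
#1 dst[0x04+2] := {0xfc,0x4d}
#2 dst[0x18+5] := {0x41,0x09,0x76,0x41,0xac}
query mem[0x19]=0x09, mem[0x0a]=0x09, mem[0x1b]=0x41, mem[0x0c]=0x41, mem[0x18]=0x41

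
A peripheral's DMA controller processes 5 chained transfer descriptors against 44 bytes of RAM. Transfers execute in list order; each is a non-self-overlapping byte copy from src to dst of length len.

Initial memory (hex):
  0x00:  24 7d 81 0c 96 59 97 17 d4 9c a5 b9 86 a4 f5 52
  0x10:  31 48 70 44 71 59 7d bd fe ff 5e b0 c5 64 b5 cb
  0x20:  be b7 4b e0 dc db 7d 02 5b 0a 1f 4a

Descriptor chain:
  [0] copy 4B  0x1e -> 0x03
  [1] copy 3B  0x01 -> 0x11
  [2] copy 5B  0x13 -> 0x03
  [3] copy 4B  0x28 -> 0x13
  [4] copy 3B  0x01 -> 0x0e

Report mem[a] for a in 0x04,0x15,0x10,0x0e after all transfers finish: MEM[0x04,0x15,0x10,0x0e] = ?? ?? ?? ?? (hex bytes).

MEM[0x04,0x15,0x10,0x0e] = 71 1f b5 7d

  after D0: wrote 4B at 0x03 = b5cbbeb7
  after D1: wrote 3B at 0x11 = 7d81b5
  after D2: wrote 5B at 0x03 = b571597dbd
  after D3: wrote 4B at 0x13 = 5b0a1f4a
  after D4: wrote 3B at 0x0e = 7d81b5
query mem[0x04]=0x71, mem[0x15]=0x1f, mem[0x10]=0xb5, mem[0x0e]=0x7d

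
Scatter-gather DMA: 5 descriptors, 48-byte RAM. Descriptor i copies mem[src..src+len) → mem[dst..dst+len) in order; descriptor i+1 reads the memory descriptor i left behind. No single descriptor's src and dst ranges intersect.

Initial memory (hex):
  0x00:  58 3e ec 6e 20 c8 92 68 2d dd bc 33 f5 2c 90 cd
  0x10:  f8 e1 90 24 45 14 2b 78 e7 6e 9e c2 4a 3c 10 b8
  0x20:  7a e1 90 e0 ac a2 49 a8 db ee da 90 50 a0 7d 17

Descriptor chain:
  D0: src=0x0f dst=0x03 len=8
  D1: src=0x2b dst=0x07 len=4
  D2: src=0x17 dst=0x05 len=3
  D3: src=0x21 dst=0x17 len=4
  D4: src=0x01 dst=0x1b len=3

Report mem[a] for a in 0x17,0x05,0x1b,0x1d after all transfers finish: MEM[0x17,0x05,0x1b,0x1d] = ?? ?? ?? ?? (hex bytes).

  after D0: wrote 8B at 0x03 = cdf8e1902445142b
  after D1: wrote 4B at 0x07 = 9050a07d
  after D2: wrote 3B at 0x05 = 78e76e
  after D3: wrote 4B at 0x17 = e190e0ac
  after D4: wrote 3B at 0x1b = 3eeccd
query mem[0x17]=0xe1, mem[0x05]=0x78, mem[0x1b]=0x3e, mem[0x1d]=0xcd

MEM[0x17,0x05,0x1b,0x1d] = e1 78 3e cd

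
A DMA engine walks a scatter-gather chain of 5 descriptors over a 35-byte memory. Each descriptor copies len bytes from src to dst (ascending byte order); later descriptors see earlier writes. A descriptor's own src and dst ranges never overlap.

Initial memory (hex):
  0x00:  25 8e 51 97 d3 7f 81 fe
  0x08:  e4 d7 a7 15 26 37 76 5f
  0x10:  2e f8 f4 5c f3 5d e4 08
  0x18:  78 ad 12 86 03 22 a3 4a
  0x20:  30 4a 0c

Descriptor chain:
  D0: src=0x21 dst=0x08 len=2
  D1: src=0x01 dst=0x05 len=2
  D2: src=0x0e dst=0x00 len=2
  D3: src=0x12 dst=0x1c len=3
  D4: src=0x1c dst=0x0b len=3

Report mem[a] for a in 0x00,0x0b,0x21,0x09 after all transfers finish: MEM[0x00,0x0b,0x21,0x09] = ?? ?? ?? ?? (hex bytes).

MEM[0x00,0x0b,0x21,0x09] = 76 f4 4a 0c

  after D0: wrote 2B at 0x08 = 4a0c
  after D1: wrote 2B at 0x05 = 8e51
  after D2: wrote 2B at 0x00 = 765f
  after D3: wrote 3B at 0x1c = f45cf3
  after D4: wrote 3B at 0x0b = f45cf3
query mem[0x00]=0x76, mem[0x0b]=0xf4, mem[0x21]=0x4a, mem[0x09]=0x0c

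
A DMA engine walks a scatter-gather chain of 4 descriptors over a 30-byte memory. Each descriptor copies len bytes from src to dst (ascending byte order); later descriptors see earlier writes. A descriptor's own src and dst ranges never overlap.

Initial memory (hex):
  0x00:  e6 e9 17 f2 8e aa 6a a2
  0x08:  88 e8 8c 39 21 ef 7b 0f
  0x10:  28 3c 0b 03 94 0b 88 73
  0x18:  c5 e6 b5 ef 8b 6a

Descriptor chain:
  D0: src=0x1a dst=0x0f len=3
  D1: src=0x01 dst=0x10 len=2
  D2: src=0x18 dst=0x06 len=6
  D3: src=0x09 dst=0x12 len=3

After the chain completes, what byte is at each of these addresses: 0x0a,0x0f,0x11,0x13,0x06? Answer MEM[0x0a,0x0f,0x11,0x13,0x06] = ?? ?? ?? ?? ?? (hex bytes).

MEM[0x0a,0x0f,0x11,0x13,0x06] = 8b b5 17 8b c5

D0: mem[0x0f..0x11] <- [b5 ef 8b]
D1: mem[0x10..0x11] <- [e9 17]
D2: mem[0x06..0x0b] <- [c5 e6 b5 ef 8b 6a]
D3: mem[0x12..0x14] <- [ef 8b 6a]
query mem[0x0a]=0x8b, mem[0x0f]=0xb5, mem[0x11]=0x17, mem[0x13]=0x8b, mem[0x06]=0xc5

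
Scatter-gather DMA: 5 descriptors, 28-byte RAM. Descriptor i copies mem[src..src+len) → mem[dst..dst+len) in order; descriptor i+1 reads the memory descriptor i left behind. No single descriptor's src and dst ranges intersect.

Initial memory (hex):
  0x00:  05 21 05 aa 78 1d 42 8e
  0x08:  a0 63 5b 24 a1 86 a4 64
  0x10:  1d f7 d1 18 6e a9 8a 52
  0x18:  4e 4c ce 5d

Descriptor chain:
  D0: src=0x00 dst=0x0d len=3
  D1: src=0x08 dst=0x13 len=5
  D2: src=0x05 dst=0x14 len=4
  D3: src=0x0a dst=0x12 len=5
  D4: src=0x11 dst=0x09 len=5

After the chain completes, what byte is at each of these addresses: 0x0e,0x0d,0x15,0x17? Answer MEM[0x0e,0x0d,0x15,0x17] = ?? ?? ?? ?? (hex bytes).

#0 dst[0x0d+3] := {0x05,0x21,0x05}
#1 dst[0x13+5] := {0xa0,0x63,0x5b,0x24,0xa1}
#2 dst[0x14+4] := {0x1d,0x42,0x8e,0xa0}
#3 dst[0x12+5] := {0x5b,0x24,0xa1,0x05,0x21}
#4 dst[0x09+5] := {0xf7,0x5b,0x24,0xa1,0x05}
query mem[0x0e]=0x21, mem[0x0d]=0x05, mem[0x15]=0x05, mem[0x17]=0xa0

MEM[0x0e,0x0d,0x15,0x17] = 21 05 05 a0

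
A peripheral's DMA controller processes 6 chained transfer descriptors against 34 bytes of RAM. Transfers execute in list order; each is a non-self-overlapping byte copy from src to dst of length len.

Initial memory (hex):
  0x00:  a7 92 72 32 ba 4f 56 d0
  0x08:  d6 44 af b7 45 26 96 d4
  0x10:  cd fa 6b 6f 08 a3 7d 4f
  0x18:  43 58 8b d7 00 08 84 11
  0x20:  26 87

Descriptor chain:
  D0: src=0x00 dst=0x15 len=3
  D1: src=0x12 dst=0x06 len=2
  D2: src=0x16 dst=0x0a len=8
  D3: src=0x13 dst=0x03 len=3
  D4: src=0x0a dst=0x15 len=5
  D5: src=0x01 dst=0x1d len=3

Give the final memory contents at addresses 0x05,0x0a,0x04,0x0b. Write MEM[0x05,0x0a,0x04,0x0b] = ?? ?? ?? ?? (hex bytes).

  after D0: wrote 3B at 0x15 = a79272
  after D1: wrote 2B at 0x06 = 6b6f
  after D2: wrote 8B at 0x0a = 927243588bd70008
  after D3: wrote 3B at 0x03 = 6f08a7
  after D4: wrote 5B at 0x15 = 927243588b
  after D5: wrote 3B at 0x1d = 92726f
query mem[0x05]=0xa7, mem[0x0a]=0x92, mem[0x04]=0x08, mem[0x0b]=0x72

MEM[0x05,0x0a,0x04,0x0b] = a7 92 08 72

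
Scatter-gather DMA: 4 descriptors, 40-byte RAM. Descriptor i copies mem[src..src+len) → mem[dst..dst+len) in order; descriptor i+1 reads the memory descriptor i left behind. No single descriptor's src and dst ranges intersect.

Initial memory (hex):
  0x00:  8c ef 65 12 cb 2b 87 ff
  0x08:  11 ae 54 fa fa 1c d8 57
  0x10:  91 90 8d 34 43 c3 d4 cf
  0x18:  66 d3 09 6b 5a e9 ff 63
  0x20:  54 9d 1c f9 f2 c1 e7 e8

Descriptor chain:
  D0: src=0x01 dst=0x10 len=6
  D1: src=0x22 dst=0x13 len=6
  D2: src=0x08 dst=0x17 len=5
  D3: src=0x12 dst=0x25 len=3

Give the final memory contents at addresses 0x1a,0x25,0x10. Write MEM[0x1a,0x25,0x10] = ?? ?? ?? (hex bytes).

D0: mem[0x10..0x15] <- [ef 65 12 cb 2b 87]
D1: mem[0x13..0x18] <- [1c f9 f2 c1 e7 e8]
D2: mem[0x17..0x1b] <- [11 ae 54 fa fa]
D3: mem[0x25..0x27] <- [12 1c f9]
query mem[0x1a]=0xfa, mem[0x25]=0x12, mem[0x10]=0xef

MEM[0x1a,0x25,0x10] = fa 12 ef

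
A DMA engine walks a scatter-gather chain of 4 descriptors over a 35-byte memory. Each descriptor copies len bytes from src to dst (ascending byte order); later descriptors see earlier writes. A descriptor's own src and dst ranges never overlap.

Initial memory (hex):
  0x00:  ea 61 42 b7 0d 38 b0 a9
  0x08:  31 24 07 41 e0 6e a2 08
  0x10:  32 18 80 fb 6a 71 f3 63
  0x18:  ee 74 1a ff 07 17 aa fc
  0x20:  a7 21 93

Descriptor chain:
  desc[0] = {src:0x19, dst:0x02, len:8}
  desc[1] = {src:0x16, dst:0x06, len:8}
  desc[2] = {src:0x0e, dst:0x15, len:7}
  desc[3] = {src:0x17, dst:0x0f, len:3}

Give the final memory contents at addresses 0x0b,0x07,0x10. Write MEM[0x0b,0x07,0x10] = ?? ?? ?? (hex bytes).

MEM[0x0b,0x07,0x10] = ff 63 18

#0 dst[0x02+8] := {0x74,0x1a,0xff,0x07,0x17,0xaa,0xfc,0xa7}
#1 dst[0x06+8] := {0xf3,0x63,0xee,0x74,0x1a,0xff,0x07,0x17}
#2 dst[0x15+7] := {0xa2,0x08,0x32,0x18,0x80,0xfb,0x6a}
#3 dst[0x0f+3] := {0x32,0x18,0x80}
query mem[0x0b]=0xff, mem[0x07]=0x63, mem[0x10]=0x18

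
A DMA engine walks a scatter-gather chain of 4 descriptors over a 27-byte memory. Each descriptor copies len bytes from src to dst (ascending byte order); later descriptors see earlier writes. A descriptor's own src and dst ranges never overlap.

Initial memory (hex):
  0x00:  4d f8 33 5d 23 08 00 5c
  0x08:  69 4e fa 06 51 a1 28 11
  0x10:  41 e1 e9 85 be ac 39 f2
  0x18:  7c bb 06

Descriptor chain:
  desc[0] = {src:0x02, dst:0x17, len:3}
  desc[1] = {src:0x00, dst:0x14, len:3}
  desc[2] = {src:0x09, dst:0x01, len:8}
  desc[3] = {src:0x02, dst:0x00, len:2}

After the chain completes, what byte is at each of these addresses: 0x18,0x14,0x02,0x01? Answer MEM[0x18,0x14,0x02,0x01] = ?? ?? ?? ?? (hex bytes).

MEM[0x18,0x14,0x02,0x01] = 5d 4d fa 06

[0] 0x02->0x17 len=3 : 33 5d 23
[1] 0x00->0x14 len=3 : 4d f8 33
[2] 0x09->0x01 len=8 : 4e fa 06 51 a1 28 11 41
[3] 0x02->0x00 len=2 : fa 06
query mem[0x18]=0x5d, mem[0x14]=0x4d, mem[0x02]=0xfa, mem[0x01]=0x06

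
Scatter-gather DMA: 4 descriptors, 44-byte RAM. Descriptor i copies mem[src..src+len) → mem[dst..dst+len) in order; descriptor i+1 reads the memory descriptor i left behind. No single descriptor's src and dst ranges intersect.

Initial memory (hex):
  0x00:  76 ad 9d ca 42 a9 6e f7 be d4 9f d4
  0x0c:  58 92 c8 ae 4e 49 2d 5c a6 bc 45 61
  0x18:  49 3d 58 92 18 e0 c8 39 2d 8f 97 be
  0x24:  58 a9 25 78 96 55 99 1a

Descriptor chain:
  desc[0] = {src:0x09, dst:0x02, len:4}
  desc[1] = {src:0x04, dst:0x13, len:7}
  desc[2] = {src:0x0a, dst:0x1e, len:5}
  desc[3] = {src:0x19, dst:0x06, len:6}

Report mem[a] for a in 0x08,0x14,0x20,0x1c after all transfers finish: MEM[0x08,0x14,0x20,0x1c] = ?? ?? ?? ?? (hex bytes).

D0: mem[0x02..0x05] <- [d4 9f d4 58]
D1: mem[0x13..0x19] <- [d4 58 6e f7 be d4 9f]
D2: mem[0x1e..0x22] <- [9f d4 58 92 c8]
D3: mem[0x06..0x0b] <- [9f 58 92 18 e0 9f]
query mem[0x08]=0x92, mem[0x14]=0x58, mem[0x20]=0x58, mem[0x1c]=0x18

MEM[0x08,0x14,0x20,0x1c] = 92 58 58 18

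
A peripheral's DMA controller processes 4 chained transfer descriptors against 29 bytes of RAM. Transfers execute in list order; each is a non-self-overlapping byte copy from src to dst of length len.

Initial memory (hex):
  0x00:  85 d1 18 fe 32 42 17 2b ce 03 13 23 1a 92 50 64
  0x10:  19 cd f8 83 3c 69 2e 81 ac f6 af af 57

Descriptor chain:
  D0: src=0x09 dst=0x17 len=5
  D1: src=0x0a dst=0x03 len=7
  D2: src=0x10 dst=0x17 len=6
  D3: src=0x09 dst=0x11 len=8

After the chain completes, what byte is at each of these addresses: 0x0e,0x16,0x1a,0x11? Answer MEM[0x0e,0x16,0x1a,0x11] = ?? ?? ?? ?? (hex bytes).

[0] 0x09->0x17 len=5 : 03 13 23 1a 92
[1] 0x0a->0x03 len=7 : 13 23 1a 92 50 64 19
[2] 0x10->0x17 len=6 : 19 cd f8 83 3c 69
[3] 0x09->0x11 len=8 : 19 13 23 1a 92 50 64 19
query mem[0x0e]=0x50, mem[0x16]=0x50, mem[0x1a]=0x83, mem[0x11]=0x19

MEM[0x0e,0x16,0x1a,0x11] = 50 50 83 19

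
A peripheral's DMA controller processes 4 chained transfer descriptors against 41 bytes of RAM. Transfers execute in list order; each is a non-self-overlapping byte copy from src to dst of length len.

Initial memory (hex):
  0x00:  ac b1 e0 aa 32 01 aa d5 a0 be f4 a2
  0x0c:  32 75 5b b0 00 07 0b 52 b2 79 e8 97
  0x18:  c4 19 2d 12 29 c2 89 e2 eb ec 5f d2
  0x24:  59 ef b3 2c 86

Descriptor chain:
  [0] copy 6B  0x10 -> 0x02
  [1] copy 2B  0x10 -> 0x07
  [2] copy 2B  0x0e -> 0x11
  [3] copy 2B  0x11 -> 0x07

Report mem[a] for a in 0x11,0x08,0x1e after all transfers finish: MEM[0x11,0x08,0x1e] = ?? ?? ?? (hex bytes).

#0 dst[0x02+6] := {0x00,0x07,0x0b,0x52,0xb2,0x79}
#1 dst[0x07+2] := {0x00,0x07}
#2 dst[0x11+2] := {0x5b,0xb0}
#3 dst[0x07+2] := {0x5b,0xb0}
query mem[0x11]=0x5b, mem[0x08]=0xb0, mem[0x1e]=0x89

MEM[0x11,0x08,0x1e] = 5b b0 89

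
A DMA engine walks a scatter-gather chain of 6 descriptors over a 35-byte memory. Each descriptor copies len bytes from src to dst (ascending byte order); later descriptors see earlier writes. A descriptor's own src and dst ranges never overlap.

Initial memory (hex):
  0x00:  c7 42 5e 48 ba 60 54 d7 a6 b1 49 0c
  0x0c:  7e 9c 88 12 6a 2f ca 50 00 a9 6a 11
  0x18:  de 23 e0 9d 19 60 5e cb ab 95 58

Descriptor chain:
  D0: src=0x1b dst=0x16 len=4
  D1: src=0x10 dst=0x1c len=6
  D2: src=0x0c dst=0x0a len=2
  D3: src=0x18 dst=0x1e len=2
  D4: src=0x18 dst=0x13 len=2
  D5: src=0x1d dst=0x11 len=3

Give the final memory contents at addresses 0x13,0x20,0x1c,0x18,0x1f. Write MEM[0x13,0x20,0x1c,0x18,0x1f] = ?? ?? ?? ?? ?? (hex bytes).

MEM[0x13,0x20,0x1c,0x18,0x1f] = 5e 00 6a 60 5e

  after D0: wrote 4B at 0x16 = 9d19605e
  after D1: wrote 6B at 0x1c = 6a2fca5000a9
  after D2: wrote 2B at 0x0a = 7e9c
  after D3: wrote 2B at 0x1e = 605e
  after D4: wrote 2B at 0x13 = 605e
  after D5: wrote 3B at 0x11 = 2f605e
query mem[0x13]=0x5e, mem[0x20]=0x00, mem[0x1c]=0x6a, mem[0x18]=0x60, mem[0x1f]=0x5e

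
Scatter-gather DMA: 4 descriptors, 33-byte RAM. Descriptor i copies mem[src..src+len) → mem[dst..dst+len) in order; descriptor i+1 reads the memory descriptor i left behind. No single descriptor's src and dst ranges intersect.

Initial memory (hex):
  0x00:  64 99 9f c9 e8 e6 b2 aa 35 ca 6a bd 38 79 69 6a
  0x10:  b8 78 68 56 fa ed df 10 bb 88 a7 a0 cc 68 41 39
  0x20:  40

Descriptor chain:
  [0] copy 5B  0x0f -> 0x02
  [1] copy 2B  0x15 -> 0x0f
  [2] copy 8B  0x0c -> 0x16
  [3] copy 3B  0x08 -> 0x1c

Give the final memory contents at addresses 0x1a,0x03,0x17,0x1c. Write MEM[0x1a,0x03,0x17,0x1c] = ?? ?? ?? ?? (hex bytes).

  after D0: wrote 5B at 0x02 = 6ab8786856
  after D1: wrote 2B at 0x0f = eddf
  after D2: wrote 8B at 0x16 = 387969eddf786856
  after D3: wrote 3B at 0x1c = 35ca6a
query mem[0x1a]=0xdf, mem[0x03]=0xb8, mem[0x17]=0x79, mem[0x1c]=0x35

MEM[0x1a,0x03,0x17,0x1c] = df b8 79 35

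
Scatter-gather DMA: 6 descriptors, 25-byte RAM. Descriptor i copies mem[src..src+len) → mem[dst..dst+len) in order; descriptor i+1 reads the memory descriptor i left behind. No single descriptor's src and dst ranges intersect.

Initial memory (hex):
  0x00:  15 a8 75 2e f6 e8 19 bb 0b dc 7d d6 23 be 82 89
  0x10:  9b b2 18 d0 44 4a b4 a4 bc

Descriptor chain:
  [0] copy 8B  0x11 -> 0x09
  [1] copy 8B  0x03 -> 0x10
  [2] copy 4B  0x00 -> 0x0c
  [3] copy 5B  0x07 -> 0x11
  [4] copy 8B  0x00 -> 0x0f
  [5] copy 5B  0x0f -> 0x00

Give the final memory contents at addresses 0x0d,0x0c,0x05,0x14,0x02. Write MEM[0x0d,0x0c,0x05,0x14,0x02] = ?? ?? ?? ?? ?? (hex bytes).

[0] 0x11->0x09 len=8 : b2 18 d0 44 4a b4 a4 bc
[1] 0x03->0x10 len=8 : 2e f6 e8 19 bb 0b b2 18
[2] 0x00->0x0c len=4 : 15 a8 75 2e
[3] 0x07->0x11 len=5 : bb 0b b2 18 d0
[4] 0x00->0x0f len=8 : 15 a8 75 2e f6 e8 19 bb
[5] 0x0f->0x00 len=5 : 15 a8 75 2e f6
query mem[0x0d]=0xa8, mem[0x0c]=0x15, mem[0x05]=0xe8, mem[0x14]=0xe8, mem[0x02]=0x75

MEM[0x0d,0x0c,0x05,0x14,0x02] = a8 15 e8 e8 75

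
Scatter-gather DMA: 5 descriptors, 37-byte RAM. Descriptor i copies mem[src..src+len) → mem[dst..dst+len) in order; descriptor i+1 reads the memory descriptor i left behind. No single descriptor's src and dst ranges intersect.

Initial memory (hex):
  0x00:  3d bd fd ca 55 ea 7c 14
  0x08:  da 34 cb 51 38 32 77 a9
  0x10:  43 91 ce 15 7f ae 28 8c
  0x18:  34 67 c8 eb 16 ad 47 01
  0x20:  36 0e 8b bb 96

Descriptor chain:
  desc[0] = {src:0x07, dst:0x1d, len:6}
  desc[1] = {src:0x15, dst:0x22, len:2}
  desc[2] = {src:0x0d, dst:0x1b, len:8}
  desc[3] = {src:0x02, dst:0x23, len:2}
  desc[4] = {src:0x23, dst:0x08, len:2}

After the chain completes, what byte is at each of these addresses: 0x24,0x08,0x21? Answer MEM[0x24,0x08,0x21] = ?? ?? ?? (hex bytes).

MEM[0x24,0x08,0x21] = ca fd 15

D0: mem[0x1d..0x22] <- [14 da 34 cb 51 38]
D1: mem[0x22..0x23] <- [ae 28]
D2: mem[0x1b..0x22] <- [32 77 a9 43 91 ce 15 7f]
D3: mem[0x23..0x24] <- [fd ca]
D4: mem[0x08..0x09] <- [fd ca]
query mem[0x24]=0xca, mem[0x08]=0xfd, mem[0x21]=0x15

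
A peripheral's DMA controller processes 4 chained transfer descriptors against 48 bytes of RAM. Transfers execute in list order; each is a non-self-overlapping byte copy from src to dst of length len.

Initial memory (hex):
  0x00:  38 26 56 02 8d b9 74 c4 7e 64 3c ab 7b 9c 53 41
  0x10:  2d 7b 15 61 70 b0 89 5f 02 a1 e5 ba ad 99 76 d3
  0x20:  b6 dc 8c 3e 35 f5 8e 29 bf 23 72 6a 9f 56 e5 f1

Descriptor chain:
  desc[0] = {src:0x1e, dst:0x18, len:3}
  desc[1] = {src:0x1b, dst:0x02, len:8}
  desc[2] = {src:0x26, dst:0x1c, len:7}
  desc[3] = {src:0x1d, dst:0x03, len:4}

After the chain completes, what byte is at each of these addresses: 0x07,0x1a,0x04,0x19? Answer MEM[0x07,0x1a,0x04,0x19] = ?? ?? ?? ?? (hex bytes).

#0 dst[0x18+3] := {0x76,0xd3,0xb6}
#1 dst[0x02+8] := {0xba,0xad,0x99,0x76,0xd3,0xb6,0xdc,0x8c}
#2 dst[0x1c+7] := {0x8e,0x29,0xbf,0x23,0x72,0x6a,0x9f}
#3 dst[0x03+4] := {0x29,0xbf,0x23,0x72}
query mem[0x07]=0xb6, mem[0x1a]=0xb6, mem[0x04]=0xbf, mem[0x19]=0xd3

MEM[0x07,0x1a,0x04,0x19] = b6 b6 bf d3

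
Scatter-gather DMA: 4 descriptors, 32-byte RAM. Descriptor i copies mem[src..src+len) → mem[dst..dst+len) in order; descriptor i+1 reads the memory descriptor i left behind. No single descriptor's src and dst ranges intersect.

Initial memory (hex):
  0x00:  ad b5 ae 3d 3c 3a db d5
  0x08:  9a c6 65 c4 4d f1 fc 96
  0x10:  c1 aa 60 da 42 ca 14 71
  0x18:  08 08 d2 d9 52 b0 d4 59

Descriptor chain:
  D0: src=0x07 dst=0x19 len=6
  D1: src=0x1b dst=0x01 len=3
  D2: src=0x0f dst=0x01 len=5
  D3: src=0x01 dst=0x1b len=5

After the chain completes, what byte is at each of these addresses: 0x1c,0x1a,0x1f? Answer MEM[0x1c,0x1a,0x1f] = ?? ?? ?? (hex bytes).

MEM[0x1c,0x1a,0x1f] = c1 9a da

#0 dst[0x19+6] := {0xd5,0x9a,0xc6,0x65,0xc4,0x4d}
#1 dst[0x01+3] := {0xc6,0x65,0xc4}
#2 dst[0x01+5] := {0x96,0xc1,0xaa,0x60,0xda}
#3 dst[0x1b+5] := {0x96,0xc1,0xaa,0x60,0xda}
query mem[0x1c]=0xc1, mem[0x1a]=0x9a, mem[0x1f]=0xda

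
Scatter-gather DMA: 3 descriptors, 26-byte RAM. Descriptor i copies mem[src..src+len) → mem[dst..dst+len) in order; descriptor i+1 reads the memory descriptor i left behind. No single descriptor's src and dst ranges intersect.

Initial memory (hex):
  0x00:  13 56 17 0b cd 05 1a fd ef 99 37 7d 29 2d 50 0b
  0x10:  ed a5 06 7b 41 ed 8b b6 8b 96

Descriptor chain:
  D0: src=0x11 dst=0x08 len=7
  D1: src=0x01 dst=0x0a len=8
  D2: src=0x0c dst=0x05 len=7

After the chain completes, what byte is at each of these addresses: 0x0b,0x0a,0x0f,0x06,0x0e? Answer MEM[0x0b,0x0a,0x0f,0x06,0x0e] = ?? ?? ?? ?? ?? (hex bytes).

#0 dst[0x08+7] := {0xa5,0x06,0x7b,0x41,0xed,0x8b,0xb6}
#1 dst[0x0a+8] := {0x56,0x17,0x0b,0xcd,0x05,0x1a,0xfd,0xa5}
#2 dst[0x05+7] := {0x0b,0xcd,0x05,0x1a,0xfd,0xa5,0x06}
query mem[0x0b]=0x06, mem[0x0a]=0xa5, mem[0x0f]=0x1a, mem[0x06]=0xcd, mem[0x0e]=0x05

MEM[0x0b,0x0a,0x0f,0x06,0x0e] = 06 a5 1a cd 05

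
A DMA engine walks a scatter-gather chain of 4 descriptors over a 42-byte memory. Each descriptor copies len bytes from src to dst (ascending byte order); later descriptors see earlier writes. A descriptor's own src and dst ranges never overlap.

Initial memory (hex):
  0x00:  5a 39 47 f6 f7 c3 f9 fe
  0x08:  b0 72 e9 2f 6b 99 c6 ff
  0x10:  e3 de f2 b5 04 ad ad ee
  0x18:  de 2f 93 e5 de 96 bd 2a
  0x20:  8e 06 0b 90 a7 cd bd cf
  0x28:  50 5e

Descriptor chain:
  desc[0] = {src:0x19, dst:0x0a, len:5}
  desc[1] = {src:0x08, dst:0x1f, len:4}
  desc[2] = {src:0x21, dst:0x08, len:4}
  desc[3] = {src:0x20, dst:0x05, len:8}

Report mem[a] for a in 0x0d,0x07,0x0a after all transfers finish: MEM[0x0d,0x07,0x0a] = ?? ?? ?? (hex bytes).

D0: mem[0x0a..0x0e] <- [2f 93 e5 de 96]
D1: mem[0x1f..0x22] <- [b0 72 2f 93]
D2: mem[0x08..0x0b] <- [2f 93 90 a7]
D3: mem[0x05..0x0c] <- [72 2f 93 90 a7 cd bd cf]
query mem[0x0d]=0xde, mem[0x07]=0x93, mem[0x0a]=0xcd

MEM[0x0d,0x07,0x0a] = de 93 cd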